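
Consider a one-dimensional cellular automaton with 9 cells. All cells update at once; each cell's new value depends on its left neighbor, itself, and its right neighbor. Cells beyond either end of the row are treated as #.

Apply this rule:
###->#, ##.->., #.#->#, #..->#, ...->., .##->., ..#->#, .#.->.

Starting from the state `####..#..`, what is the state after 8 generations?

.#.#..#.#

###.##.##
##.#..#.#
#.#.##.#.
.#.#..#.#
#.#.##.#.  (repeats generation 3; period 2)
generation 8: .#.#..#.#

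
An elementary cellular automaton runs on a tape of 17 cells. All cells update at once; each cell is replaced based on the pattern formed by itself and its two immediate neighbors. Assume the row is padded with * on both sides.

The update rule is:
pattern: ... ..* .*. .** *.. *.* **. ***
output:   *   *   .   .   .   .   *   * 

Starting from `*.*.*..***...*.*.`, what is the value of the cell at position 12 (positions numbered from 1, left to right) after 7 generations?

*

*.....*.**.**....
*.****...*..*.***
*..***.**..*...**
*.*.**..*.*..**.*
*....*.*....*.*..
*.***....***....*
*..**.***.**.***.
position 12 holds *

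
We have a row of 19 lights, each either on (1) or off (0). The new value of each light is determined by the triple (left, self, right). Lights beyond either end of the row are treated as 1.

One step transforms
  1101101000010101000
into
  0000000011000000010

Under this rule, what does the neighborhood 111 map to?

0

At position 0 the neighborhood is 111; the next row has 0 there.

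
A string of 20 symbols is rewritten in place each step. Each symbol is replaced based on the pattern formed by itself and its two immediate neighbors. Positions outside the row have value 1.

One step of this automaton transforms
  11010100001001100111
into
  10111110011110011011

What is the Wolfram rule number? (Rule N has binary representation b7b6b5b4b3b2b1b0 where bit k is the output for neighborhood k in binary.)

182

position 0: 111 → 1  (bit 7 = 1)
position 1: 110 → 0  (bit 6 = 0)
position 2: 101 → 1  (bit 5 = 1)
position 6: 100 → 1  (bit 4 = 1)
position 13: 011 → 0  (bit 3 = 0)
position 3: 010 → 1  (bit 2 = 1)
position 9: 001 → 1  (bit 1 = 1)
position 7: 000 → 0  (bit 0 = 0)
bits b7..b0 = 10110110 = 182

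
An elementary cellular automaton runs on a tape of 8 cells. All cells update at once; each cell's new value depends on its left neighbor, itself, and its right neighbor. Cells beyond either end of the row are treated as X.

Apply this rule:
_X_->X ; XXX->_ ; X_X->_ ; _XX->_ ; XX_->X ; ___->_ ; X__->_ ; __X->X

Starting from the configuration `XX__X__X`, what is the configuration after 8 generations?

generation 1: _X_XX_X_
generation 2: _X__X_X_
generation 3: _X_XX_X_  (repeats generation 1; period 2)
generation 8: _X__X_X_

_X__X_X_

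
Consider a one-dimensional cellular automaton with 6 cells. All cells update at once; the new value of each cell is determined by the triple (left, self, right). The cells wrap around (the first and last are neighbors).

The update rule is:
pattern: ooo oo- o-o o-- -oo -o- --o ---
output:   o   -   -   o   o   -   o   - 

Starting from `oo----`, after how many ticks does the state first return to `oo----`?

12

o-o--o
---ooo
o-ooo-
--oo--
-oo-o-
oo---o
o-o-oo
----oo
o--oo-
-ooo--
ooo-o-
oo----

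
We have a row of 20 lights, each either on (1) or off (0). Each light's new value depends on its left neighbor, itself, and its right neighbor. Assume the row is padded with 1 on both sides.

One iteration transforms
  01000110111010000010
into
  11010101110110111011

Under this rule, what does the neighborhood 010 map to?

At position 1 the neighborhood is 010; the next row has 1 there.

1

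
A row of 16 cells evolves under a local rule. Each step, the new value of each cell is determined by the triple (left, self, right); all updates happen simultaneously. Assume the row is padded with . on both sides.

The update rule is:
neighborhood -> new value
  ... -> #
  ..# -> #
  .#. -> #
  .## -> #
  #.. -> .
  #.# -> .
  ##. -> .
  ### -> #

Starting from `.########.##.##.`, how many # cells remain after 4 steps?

step 1: ########..#..#..
step 2: #######..##.##.#
step 3: ######..##..#..#
step 4: #####..##..##.##
count of #: 11

11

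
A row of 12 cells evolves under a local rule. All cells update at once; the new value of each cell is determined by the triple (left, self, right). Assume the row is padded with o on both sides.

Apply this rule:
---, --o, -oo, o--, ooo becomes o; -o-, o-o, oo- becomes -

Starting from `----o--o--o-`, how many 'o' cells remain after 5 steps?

8

oooo-oo-oo--
ooo--o--o-oo
oo-oo-oo--oo
o--o--o-oooo
-oo-oo--oooo
count of o: 8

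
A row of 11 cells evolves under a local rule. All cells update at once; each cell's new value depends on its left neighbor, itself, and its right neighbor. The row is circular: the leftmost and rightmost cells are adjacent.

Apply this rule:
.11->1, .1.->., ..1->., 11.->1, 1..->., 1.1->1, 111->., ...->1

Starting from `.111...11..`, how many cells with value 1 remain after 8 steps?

7

step 1: .1.1.1.11.1
step 2: 1.1.1.1111.
step 3: .1.1.11..11
step 4: 1.1.111..11
step 5: 11.11.1..1.
step 6: 111111....1
step 7: .....1.11.1
step 8: .111..1111.
count of 1: 7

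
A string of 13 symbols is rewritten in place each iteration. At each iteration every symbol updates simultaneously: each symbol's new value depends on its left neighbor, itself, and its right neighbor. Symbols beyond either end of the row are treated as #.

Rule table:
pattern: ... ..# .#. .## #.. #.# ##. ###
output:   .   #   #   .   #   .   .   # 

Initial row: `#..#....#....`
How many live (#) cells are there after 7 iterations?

.####..###..#
..##.##.#.##.
##......#....
#.#....###..#
..##..#.#.##.
##..###.#....
#.##.#..##..#
count of #: 7

7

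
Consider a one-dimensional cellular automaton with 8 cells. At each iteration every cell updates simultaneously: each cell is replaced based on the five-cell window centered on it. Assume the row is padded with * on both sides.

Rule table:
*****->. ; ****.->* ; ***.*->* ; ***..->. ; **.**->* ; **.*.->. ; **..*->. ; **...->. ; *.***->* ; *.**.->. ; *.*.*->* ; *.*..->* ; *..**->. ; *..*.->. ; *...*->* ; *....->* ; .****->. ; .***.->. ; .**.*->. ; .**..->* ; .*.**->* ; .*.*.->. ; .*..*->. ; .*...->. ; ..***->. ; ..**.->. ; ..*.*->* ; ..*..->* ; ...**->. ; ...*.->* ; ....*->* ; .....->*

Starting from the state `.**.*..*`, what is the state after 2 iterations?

..***.*.

iteration 1: *...*...
iteration 2: ..***.*.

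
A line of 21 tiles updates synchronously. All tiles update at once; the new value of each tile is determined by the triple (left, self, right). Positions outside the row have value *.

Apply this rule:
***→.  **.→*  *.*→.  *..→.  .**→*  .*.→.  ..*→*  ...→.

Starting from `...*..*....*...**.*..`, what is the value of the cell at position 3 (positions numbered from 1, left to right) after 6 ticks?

.

tick 1: ..*..*....*...***...*
tick 2: .*..*....*...**.*..**
tick 3: ...*....*...***...**.
tick 4: ..*....*...**.*..***.
tick 5: .*....*...***...**.*.
tick 6: .....*...**.*..***...
position 3 holds .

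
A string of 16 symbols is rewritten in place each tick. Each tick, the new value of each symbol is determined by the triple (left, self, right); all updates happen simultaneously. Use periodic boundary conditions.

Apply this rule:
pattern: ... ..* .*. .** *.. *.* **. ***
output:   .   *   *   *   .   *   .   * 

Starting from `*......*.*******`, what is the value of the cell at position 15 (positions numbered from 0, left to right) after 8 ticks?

*

......**********
.....**********.
....**********..
...**********...
..**********....
.**********.....
**********......
*********......*
position 15 holds *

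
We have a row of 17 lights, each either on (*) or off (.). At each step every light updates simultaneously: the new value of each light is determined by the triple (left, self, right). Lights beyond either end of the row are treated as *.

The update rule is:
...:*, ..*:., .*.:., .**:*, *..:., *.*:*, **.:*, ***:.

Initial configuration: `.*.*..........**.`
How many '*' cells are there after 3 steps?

*.*..********.***
**...*......***..
.*.*...****.*.*..
count of *: 8

8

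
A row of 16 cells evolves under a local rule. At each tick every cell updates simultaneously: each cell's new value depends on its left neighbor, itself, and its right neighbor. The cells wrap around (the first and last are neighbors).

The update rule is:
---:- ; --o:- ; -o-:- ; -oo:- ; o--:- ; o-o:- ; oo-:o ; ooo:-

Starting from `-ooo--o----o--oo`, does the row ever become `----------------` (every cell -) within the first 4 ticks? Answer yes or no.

---o-----------o
----------------
all cells are - at tick 2

yes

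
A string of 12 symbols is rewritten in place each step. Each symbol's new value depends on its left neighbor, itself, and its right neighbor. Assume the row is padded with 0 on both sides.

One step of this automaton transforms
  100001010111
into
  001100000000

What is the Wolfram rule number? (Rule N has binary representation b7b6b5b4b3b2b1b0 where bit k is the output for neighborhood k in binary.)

1

position 10: 111 → 0  (bit 7 = 0)
position 11: 110 → 0  (bit 6 = 0)
position 6: 101 → 0  (bit 5 = 0)
position 1: 100 → 0  (bit 4 = 0)
position 9: 011 → 0  (bit 3 = 0)
position 0: 010 → 0  (bit 2 = 0)
position 4: 001 → 0  (bit 1 = 0)
position 2: 000 → 1  (bit 0 = 1)
bits b7..b0 = 00000001 = 1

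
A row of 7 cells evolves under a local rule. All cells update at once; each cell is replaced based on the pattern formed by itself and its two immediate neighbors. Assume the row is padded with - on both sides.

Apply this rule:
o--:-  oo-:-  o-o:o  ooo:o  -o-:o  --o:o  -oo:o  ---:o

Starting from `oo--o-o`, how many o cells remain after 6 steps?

4

o--oooo
o-oooo-
ooooo--
oooo--o
ooo--oo
oo--oo-
count of o: 4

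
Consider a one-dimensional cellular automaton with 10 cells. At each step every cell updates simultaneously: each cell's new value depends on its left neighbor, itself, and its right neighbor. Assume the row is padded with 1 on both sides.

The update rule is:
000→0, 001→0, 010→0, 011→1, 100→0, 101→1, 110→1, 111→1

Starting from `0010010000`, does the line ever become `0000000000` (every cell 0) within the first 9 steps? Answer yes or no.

0000000000
all cells are 0 at step 1

yes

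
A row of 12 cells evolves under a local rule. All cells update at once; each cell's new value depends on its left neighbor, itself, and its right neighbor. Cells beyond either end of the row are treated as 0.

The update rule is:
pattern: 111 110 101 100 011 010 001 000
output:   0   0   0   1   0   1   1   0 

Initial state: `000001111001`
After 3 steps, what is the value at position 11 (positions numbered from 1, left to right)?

000010000111
000111001000
001000111100
position 11 holds 0

0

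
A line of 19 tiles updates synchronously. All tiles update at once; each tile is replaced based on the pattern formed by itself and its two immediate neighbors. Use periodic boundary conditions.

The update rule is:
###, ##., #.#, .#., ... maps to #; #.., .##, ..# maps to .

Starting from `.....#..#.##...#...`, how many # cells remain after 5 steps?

15

####.#..##.#.#.#.##
######...########.#
######.#..########.
.#######...########
#.######.#..#######
count of #: 15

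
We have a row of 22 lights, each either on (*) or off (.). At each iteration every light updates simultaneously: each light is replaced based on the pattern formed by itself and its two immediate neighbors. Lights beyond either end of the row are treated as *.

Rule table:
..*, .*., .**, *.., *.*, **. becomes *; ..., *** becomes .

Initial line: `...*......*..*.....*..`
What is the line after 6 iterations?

*****...********.*****

*.***....******...****
***.**..**....**.**...
..*********..*******.*
***.......****.....***
..**.....**..**...**..
*****...********.*****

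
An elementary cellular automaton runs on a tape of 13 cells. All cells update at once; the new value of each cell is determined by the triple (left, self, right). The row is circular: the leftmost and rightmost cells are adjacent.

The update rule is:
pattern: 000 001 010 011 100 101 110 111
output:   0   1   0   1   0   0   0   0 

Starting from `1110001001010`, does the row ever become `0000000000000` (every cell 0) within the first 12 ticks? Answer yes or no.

1000010010000
0000100100001
0001001000010
0010010000100
0100100001000
1001000010000
0010000100001
0100001000010
1000010000100
0000100001001
0001000010010
0010000100100
tick 12 is 0010000100100, still not uniform 0

no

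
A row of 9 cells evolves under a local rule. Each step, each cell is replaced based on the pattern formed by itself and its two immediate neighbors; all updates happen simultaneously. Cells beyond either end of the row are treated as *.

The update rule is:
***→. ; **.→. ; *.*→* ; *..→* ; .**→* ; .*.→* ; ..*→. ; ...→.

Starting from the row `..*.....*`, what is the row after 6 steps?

.******..

step 1: *.**....*
step 2: .**.*...*
step 3: **.***..*
step 4: ..**..*.*
step 5: *.*.*.***
step 6: .******..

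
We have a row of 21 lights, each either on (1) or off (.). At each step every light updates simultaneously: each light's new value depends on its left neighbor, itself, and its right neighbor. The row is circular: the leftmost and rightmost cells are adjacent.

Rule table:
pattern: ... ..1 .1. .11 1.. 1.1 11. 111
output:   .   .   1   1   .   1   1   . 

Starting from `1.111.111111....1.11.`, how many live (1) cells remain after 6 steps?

step 1: 111.111....1....11111
step 2: ..111.1....1....1....
step 3: ..1.111....1....1....
step 4: ..111.1....1....1....  (repeats step 2; period 2)
step 6: ..111.1....1....1....
count of 1: 6

6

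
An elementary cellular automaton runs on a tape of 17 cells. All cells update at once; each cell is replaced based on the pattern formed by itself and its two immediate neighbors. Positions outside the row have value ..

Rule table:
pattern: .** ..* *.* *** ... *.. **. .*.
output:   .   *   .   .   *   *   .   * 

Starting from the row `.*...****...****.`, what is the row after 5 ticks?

*****....***.....

tick 1: *****....***....*
tick 2: .....****...*****
tick 3: *****....***.....
tick 4: .....****...*****  (repeats tick 2; period 2)
tick 5: *****....***.....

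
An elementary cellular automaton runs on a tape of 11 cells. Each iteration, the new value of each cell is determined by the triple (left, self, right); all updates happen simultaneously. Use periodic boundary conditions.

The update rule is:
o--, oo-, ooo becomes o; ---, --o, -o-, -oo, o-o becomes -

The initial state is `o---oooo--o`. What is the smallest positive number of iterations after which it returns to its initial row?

oo---oooo--
-oo---oooo-
--oo---oooo
o--oo---ooo
oo--oo---oo
ooo--oo---o
oooo--oo---
-oooo--oo--
--oooo--oo-
---oooo--oo
o---oooo--o

11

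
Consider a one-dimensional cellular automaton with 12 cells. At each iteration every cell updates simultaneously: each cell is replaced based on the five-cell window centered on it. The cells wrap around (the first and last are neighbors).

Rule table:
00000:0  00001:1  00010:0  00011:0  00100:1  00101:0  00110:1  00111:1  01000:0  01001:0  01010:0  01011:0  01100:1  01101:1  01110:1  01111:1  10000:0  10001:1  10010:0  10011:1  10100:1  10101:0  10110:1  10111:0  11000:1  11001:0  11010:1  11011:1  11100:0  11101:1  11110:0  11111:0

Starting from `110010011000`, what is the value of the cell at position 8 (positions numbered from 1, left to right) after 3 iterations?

1

iteration 1: 110010111110
iteration 2: 110000010011
iteration 3: 001001010111
position 8 holds 1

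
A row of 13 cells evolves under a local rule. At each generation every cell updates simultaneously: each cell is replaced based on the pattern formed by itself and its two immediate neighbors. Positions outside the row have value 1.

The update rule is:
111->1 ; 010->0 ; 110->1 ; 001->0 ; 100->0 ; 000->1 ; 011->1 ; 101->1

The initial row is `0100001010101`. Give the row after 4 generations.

1001110001111

generation 1: 1001100101011
generation 2: 1001100010111
generation 3: 1001101001111
generation 4: 1001110001111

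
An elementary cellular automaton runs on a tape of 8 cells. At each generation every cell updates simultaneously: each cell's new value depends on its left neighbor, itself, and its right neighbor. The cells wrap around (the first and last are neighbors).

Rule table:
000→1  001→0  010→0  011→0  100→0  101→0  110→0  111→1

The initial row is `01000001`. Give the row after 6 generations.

00001000

00011100
11001001
10000000
00111110
10011100
00001000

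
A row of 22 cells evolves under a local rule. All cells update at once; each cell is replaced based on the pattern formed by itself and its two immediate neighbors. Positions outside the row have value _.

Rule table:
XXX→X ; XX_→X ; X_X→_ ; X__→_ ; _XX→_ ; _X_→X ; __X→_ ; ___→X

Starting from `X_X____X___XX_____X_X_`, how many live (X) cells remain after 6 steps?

X_X_XX_X_X__X_XXX_X_X_
X_X__X_X_X__X__XX_X_X_
X_X__X_X_X__X___X_X_X_
X_X__X_X_X__X_X_X_X_X_
X_X__X_X_X__X_X_X_X_X_  (fixed point — unchanged through step 6)
count of X: 10

10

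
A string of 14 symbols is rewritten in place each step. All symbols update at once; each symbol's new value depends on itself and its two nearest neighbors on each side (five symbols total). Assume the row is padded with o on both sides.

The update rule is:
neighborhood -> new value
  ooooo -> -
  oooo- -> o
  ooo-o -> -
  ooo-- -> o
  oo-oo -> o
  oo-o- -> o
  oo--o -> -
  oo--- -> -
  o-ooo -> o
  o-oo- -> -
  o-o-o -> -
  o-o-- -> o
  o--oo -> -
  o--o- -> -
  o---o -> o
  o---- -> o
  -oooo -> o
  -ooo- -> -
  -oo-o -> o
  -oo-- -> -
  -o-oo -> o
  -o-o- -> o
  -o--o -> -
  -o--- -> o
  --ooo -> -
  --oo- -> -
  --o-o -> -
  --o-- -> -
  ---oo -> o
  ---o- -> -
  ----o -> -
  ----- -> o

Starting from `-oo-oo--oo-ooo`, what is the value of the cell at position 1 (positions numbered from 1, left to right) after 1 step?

o

step 1: o-oo-----oooo-
position 1 holds o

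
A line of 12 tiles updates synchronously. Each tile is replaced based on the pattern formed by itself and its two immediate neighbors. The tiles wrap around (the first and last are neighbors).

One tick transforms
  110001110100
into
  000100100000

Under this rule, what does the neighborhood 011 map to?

At position 0 the neighborhood is 011; the next row has 0 there.

0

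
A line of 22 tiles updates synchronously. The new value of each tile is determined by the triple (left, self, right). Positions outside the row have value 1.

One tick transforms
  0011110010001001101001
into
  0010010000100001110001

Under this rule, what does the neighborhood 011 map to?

At position 2 the neighborhood is 011; the next row has 1 there.

1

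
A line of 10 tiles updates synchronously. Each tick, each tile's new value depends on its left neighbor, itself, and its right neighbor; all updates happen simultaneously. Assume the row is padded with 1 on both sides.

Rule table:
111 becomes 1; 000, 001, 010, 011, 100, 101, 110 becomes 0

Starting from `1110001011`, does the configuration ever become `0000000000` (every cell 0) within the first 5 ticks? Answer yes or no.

1100000001
1000000000
0000000000
all cells are 0 at tick 3

yes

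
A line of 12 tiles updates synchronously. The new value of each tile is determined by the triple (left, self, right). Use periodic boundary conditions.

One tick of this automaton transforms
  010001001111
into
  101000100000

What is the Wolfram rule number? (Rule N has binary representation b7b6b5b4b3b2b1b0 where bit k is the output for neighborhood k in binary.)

48

position 9: 111 → 0  (bit 7 = 0)
position 11: 110 → 0  (bit 6 = 0)
position 0: 101 → 1  (bit 5 = 1)
position 2: 100 → 1  (bit 4 = 1)
position 8: 011 → 0  (bit 3 = 0)
position 1: 010 → 0  (bit 2 = 0)
position 4: 001 → 0  (bit 1 = 0)
position 3: 000 → 0  (bit 0 = 0)
bits b7..b0 = 00110000 = 48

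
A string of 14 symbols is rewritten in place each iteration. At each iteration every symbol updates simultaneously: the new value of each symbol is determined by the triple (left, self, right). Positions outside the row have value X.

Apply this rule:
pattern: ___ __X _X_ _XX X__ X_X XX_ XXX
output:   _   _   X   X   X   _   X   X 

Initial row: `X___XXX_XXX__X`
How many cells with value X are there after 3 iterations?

11

XX__XXX_XXXX_X
XXX_XXX_XXXX_X
XXX_XXX_XXXX_X
count of X: 11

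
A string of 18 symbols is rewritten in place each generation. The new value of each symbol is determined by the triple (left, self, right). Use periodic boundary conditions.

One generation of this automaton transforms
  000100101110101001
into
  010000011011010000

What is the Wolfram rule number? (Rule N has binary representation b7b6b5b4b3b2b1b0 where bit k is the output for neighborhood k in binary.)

position 9: 111 → 0  (bit 7 = 0)
position 10: 110 → 1  (bit 6 = 1)
position 7: 101 → 1  (bit 5 = 1)
position 0: 100 → 0  (bit 4 = 0)
position 8: 011 → 1  (bit 3 = 1)
position 3: 010 → 0  (bit 2 = 0)
position 2: 001 → 0  (bit 1 = 0)
position 1: 000 → 1  (bit 0 = 1)
bits b7..b0 = 01101001 = 105

105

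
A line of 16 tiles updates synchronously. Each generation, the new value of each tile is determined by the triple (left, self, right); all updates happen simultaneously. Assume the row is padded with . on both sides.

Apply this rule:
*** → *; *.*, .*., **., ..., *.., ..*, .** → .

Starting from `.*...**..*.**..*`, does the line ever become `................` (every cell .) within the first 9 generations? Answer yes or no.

................
all cells are . at generation 1

yes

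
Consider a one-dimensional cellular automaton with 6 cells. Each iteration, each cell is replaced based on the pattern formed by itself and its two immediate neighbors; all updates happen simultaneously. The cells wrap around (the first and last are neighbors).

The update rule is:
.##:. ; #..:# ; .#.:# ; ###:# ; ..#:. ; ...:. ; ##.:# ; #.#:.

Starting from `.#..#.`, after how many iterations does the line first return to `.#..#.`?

.##.##
..#..#
#.##.#
#..#..
##.##.
.#..#.

6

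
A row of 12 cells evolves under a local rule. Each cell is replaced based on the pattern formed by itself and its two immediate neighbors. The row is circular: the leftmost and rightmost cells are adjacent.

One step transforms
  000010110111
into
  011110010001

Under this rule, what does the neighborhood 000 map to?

1

At position 1 the neighborhood is 000; the next row has 1 there.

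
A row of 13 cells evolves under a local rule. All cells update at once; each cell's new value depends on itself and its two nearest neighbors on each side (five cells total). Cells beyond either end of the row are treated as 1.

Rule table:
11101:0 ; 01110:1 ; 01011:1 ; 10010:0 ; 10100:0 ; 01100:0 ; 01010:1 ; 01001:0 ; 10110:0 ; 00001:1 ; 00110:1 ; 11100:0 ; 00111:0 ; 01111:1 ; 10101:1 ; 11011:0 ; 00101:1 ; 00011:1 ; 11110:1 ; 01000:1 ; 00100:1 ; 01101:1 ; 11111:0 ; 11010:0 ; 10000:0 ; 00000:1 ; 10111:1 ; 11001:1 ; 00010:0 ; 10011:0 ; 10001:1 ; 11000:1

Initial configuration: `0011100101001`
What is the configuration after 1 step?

1001010110000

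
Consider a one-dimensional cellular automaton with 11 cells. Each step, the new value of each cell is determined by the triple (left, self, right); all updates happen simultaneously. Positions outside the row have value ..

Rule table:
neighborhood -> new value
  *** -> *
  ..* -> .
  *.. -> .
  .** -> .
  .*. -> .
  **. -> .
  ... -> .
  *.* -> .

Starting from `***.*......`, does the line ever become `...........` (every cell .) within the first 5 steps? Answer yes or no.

yes

.*.........
...........
all cells are . at step 2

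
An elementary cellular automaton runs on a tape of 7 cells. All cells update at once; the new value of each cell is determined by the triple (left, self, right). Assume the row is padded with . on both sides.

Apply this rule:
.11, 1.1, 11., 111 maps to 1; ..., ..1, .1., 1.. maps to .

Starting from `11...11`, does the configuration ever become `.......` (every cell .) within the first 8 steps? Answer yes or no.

no

11...11  (fixed point — unchanged through step 8)
step 8 is 11...11, still not uniform .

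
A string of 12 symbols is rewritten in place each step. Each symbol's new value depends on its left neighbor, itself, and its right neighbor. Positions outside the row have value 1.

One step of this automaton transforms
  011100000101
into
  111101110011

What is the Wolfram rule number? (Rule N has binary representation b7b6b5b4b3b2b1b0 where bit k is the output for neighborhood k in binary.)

position 2: 111 → 1  (bit 7 = 1)
position 3: 110 → 1  (bit 6 = 1)
position 0: 101 → 1  (bit 5 = 1)
position 4: 100 → 0  (bit 4 = 0)
position 1: 011 → 1  (bit 3 = 1)
position 9: 010 → 0  (bit 2 = 0)
position 8: 001 → 0  (bit 1 = 0)
position 5: 000 → 1  (bit 0 = 1)
bits b7..b0 = 11101001 = 233

233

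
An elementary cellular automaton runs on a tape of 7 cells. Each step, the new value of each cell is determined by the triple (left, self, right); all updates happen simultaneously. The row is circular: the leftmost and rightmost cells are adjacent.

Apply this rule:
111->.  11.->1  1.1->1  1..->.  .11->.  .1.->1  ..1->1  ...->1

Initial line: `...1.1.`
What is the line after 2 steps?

.....11

111111.
.....11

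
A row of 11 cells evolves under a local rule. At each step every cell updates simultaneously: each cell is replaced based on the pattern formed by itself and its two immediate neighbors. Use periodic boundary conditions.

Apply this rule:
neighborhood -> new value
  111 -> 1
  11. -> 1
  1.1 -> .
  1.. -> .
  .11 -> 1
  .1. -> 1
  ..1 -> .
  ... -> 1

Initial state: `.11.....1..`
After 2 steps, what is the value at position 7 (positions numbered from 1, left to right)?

1

.11.111.1.1
.11.111.1.1
position 7 holds 1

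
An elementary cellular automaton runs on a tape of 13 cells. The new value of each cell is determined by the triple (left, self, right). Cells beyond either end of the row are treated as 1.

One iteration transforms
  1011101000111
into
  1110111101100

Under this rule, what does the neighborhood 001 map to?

At position 9 the neighborhood is 001; the next row has 1 there.

1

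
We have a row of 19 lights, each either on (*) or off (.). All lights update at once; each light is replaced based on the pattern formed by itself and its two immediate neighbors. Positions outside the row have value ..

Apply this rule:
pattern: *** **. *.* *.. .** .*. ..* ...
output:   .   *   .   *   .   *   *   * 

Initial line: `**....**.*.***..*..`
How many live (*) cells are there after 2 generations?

8

generation 1: .*****.*.*...******
generation 2: *....*.*.****.....*
count of *: 8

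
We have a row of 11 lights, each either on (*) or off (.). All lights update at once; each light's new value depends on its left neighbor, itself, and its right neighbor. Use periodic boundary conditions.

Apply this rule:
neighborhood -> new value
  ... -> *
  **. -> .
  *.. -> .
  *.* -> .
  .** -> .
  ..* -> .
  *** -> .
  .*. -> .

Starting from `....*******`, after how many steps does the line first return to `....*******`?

2

.**........
....*******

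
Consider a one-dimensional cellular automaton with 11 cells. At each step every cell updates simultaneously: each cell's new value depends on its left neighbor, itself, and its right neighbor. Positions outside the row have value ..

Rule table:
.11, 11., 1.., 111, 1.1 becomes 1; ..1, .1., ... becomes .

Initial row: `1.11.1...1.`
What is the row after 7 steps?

.1111.1...1
.11111.1...
.111111.1..
.1111111.1.
.11111111.1
.111111111.
.1111111111

.1111111111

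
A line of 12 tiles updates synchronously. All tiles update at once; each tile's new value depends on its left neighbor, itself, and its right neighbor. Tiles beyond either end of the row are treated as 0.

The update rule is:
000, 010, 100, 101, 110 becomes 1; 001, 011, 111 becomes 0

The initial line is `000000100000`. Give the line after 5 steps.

100111110001

111110111111
000011000001
111001111101
001100000111
100111110001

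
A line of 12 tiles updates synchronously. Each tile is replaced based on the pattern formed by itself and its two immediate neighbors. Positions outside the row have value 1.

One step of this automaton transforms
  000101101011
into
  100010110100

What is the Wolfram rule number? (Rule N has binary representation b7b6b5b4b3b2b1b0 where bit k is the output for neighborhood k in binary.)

position 11: 111 → 0  (bit 7 = 0)
position 6: 110 → 1  (bit 6 = 1)
position 4: 101 → 1  (bit 5 = 1)
position 0: 100 → 1  (bit 4 = 1)
position 5: 011 → 0  (bit 3 = 0)
position 3: 010 → 0  (bit 2 = 0)
position 2: 001 → 0  (bit 1 = 0)
position 1: 000 → 0  (bit 0 = 0)
bits b7..b0 = 01110000 = 112

112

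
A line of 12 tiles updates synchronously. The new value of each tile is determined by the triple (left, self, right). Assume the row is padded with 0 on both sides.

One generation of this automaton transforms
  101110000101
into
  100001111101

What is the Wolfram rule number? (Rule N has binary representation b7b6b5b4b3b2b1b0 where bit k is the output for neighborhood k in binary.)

position 3: 111 → 0  (bit 7 = 0)
position 4: 110 → 0  (bit 6 = 0)
position 1: 101 → 0  (bit 5 = 0)
position 5: 100 → 1  (bit 4 = 1)
position 2: 011 → 0  (bit 3 = 0)
position 0: 010 → 1  (bit 2 = 1)
position 8: 001 → 1  (bit 1 = 1)
position 6: 000 → 1  (bit 0 = 1)
bits b7..b0 = 00010111 = 23

23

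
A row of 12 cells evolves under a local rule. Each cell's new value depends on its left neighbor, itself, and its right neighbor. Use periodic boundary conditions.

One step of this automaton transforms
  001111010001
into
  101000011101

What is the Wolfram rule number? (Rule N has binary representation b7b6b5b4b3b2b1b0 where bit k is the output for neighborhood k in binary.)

position 3: 111 → 0  (bit 7 = 0)
position 5: 110 → 0  (bit 6 = 0)
position 6: 101 → 0  (bit 5 = 0)
position 0: 100 → 1  (bit 4 = 1)
position 2: 011 → 1  (bit 3 = 1)
position 7: 010 → 1  (bit 2 = 1)
position 1: 001 → 0  (bit 1 = 0)
position 9: 000 → 1  (bit 0 = 1)
bits b7..b0 = 00011101 = 29

29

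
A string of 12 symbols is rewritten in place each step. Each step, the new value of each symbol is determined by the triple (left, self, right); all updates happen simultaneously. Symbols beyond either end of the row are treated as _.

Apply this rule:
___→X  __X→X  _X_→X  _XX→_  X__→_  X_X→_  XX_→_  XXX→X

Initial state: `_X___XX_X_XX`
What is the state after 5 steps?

X_XX__XX__X_

XX_XX___X___
______XXX_XX
XXXXXX_X____
_XXXX__X_XXX
X_XX__XX__X_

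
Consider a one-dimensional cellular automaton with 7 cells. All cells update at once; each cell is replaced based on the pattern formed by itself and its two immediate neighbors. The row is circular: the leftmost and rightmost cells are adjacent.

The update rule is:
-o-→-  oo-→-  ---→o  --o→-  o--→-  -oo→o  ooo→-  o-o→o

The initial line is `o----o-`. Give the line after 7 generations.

--oo--o
--o----
o---ooo
--o-o--
o--o--o
------o
-oooo--

-oooo--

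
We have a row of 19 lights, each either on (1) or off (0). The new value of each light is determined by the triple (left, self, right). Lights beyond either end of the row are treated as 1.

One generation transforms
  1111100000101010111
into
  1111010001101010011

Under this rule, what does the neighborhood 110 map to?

At position 4 the neighborhood is 110; the next row has 0 there.

0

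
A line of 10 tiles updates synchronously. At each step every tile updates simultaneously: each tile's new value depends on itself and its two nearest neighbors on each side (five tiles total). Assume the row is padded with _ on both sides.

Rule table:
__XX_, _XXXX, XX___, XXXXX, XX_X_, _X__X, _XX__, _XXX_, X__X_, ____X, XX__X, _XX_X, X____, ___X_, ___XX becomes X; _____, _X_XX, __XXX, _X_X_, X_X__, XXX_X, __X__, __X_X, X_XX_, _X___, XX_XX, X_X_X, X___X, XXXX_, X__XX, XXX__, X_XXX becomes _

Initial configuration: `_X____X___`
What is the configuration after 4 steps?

step 1: X__XXX__X_
step 2: _X__X_XX__
step 3: X_XX___XXX
step 4: ___XX_X_X_

___XX_X_X_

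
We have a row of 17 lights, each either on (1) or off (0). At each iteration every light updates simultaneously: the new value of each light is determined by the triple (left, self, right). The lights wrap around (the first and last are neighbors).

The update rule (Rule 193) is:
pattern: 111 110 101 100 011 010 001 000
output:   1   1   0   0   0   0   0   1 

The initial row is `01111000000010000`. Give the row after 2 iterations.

00111011111000111
00011001111010011

00011001111010011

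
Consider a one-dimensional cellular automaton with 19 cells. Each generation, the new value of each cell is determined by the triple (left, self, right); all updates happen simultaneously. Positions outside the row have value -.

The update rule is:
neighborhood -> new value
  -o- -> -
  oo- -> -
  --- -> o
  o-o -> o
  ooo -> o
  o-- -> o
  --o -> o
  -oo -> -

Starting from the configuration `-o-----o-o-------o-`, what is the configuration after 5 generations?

o-o-o-o-o-o-o-o-o-o

generation 1: o-ooooo-o-ooooooo-o
generation 2: -o-ooo-o-o-ooooo-o-
generation 3: o-o-o-o-o-o-ooo-o-o
generation 4: -o-o-o-o-o-o-o-o-o-
generation 5: o-o-o-o-o-o-o-o-o-o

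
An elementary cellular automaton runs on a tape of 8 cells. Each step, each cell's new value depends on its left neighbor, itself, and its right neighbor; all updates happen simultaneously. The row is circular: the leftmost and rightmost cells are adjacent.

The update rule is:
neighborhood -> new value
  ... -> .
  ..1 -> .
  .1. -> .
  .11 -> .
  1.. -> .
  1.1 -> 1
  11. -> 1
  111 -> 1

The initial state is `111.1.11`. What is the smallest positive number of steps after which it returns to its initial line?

8

1111.1.1
11111.1.
.11111.1
1.11111.
.1.11111
1.1.1111
11.1.111
111.1.11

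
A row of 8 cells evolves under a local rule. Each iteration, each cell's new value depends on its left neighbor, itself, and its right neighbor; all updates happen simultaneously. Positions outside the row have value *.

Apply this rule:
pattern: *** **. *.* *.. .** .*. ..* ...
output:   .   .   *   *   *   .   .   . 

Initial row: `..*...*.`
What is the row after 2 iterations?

*..*...*
.*..*..*

.*..*..*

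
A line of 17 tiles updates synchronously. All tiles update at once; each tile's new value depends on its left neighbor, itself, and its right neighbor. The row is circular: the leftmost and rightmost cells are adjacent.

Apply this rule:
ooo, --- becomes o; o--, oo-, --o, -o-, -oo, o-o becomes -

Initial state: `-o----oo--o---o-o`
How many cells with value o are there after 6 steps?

---oo-------o----
oo----ooooo---ooo
o--oo--ooo--o--oo
--------o-------o
-oooooo---ooooo--
--oooo--o--ooo--o
count of o: 9

9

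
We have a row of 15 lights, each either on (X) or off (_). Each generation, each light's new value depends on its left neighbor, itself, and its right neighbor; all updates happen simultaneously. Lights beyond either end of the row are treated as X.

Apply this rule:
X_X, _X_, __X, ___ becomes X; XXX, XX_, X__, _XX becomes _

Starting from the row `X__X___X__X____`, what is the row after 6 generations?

X__X__X___X__X_

__XX_XXX_XX_XXX
_X__X___X__X___
XX_XX_XXX_XX_XX
__X__X___X__X__
_XX_XX_XXX_XX_X
X__X__X___X__X_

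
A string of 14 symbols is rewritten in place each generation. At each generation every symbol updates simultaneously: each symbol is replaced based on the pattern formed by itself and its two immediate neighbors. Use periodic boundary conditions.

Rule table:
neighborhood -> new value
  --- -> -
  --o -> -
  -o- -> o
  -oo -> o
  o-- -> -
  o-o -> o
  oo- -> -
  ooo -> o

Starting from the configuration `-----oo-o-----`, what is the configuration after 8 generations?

-----o-oo-----
-----ooo------
-----oo-------
-----o--------
-----o--------  (fixed point — unchanged through generation 8)

-----o--------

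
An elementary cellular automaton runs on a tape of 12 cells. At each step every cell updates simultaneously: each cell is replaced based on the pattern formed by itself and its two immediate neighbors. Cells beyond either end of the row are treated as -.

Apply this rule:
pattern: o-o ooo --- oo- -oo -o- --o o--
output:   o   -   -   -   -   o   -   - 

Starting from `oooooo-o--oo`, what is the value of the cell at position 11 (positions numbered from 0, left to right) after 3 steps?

step 1: ------oo----
step 2: ------------
step 3: ------------
position 11 holds -

-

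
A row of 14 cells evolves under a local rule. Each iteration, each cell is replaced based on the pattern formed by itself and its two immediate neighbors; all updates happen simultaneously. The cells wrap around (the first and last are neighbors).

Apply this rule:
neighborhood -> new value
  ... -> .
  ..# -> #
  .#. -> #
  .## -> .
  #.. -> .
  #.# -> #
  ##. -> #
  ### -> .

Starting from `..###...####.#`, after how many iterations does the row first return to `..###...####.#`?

.#..#..#...###
##.##.##..#..#
.##.##.#.##.#.
#.##.####.###.
##.##...##..##
.##.#..#.#.#..
#.###.######..
##..##.....#.#
.#.#.#....###.
######...#..#.
.....#..##.###
....##.#.##..#
...#.####.#.##
..###...####.#

14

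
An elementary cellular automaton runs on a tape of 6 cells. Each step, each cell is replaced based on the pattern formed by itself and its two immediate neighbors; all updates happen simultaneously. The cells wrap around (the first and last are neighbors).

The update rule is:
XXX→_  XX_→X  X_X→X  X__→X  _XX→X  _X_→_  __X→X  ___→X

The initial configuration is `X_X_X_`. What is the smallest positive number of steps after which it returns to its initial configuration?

step 1: _X_X_X
step 2: X_X_X_

2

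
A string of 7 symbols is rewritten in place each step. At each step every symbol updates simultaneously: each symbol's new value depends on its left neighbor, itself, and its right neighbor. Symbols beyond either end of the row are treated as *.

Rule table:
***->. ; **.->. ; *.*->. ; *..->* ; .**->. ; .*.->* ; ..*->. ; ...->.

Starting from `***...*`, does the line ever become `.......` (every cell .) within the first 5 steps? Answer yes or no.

step 1: ...*...
step 2: *..**..
step 3: .*...*.
step 4: .**..*.
step 5: ...*.*.
step 5 is ...*.*., still not uniform .

no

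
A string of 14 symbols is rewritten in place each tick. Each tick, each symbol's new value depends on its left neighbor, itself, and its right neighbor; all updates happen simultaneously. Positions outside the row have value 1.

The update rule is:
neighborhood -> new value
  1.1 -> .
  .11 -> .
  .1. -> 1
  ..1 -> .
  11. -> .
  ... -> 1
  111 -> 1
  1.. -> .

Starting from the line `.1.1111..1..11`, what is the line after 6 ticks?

.1..1..1.1.1..

tick 1: .1..11...1...1
tick 2: .1.....1.1.1..
tick 3: .1.111.1.1.1..
tick 4: .1..1..1.1.1..
tick 5: .1..1..1.1.1..  (fixed point — unchanged through tick 6)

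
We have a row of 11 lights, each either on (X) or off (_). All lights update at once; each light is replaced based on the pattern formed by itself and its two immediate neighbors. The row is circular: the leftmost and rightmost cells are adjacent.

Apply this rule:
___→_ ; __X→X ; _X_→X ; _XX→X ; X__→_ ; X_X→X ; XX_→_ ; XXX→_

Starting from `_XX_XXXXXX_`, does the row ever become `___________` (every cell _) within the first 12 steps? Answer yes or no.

XX_XX______
X_XX______X
_XX______XX
XX______XX_
X______XX_X
______XX_XX
_____XX_XX_
____XX_XX__
___XX_XX___
__XX_XX____
_XX_XX_____
XX_XX______
step 12 is XX_XX______, still not uniform _

no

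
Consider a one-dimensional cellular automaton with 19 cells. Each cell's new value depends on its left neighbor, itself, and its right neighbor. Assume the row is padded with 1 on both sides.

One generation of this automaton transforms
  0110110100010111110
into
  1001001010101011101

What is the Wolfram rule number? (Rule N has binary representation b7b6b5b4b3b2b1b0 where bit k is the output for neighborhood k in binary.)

178

position 14: 111 → 1  (bit 7 = 1)
position 2: 110 → 0  (bit 6 = 0)
position 0: 101 → 1  (bit 5 = 1)
position 8: 100 → 1  (bit 4 = 1)
position 1: 011 → 0  (bit 3 = 0)
position 7: 010 → 0  (bit 2 = 0)
position 10: 001 → 1  (bit 1 = 1)
position 9: 000 → 0  (bit 0 = 0)
bits b7..b0 = 10110010 = 178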